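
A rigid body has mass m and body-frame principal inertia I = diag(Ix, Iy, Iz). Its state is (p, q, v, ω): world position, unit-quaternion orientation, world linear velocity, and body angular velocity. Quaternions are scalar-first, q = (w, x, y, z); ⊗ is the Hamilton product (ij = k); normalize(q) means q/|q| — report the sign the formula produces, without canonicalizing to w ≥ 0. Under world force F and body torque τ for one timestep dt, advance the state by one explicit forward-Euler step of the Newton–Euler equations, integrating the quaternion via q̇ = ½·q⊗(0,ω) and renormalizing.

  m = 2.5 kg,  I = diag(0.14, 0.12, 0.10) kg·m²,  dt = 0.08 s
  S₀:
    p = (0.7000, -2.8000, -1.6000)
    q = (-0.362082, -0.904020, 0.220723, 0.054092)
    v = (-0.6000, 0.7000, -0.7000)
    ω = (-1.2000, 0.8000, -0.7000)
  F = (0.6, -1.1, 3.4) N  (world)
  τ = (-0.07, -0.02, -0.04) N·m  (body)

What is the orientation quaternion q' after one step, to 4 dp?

q' = (-0.4102, -0.8927, 0.1809, 0.0458)

Hamilton product q⊗(0,ω) = (-1.2235380, 0.2367187, -0.9873900, -0.2048910)
updated quaternion q' = (-0.4102, -0.8927, 0.1809, 0.0458)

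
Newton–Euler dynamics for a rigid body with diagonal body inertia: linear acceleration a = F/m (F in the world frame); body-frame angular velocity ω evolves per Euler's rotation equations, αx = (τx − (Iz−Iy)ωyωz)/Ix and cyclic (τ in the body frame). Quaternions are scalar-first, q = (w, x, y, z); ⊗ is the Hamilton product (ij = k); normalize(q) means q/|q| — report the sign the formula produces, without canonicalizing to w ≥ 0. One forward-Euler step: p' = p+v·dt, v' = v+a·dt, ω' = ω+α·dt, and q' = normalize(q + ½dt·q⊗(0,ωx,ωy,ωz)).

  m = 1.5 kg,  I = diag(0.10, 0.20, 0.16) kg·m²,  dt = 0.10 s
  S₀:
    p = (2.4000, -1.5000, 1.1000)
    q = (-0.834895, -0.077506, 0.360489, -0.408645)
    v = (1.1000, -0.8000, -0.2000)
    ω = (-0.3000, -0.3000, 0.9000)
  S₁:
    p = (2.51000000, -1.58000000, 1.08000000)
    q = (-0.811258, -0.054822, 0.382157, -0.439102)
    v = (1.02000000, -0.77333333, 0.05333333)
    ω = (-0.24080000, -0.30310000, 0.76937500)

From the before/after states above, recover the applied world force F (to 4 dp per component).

velocity change Δv = (-0.08000000, 0.02666667, 0.25333333)
applied force F = (-1.2000, 0.4000, 3.8000)

F = (-1.2000, 0.4000, 3.8000)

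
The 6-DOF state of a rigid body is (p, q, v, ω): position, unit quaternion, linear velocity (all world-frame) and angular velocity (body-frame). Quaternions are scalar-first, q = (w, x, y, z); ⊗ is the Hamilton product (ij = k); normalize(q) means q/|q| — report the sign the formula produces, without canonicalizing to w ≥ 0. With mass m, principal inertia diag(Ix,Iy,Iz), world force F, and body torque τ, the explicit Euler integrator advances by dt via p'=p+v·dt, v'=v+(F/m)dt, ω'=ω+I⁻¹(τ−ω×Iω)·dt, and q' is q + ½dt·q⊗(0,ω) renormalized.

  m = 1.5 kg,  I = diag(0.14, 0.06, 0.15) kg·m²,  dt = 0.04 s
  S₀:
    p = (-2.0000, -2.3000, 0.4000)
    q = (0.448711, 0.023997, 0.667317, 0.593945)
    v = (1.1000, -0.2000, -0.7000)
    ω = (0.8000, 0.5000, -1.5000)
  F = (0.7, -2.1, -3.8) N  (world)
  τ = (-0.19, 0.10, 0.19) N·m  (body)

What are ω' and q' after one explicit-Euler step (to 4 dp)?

ω×(Iω) gyroscopic = (-0.0675, 0.0120, -0.0320)
(τ − ω×Iω)/I = (-0.8750, 1.4667, 1.4800)
ω + α·dt = (0.7650, 0.5587, -1.4408)
q⊗(0,ω) = (0.5380614, -0.9389792, 0.7355070, -1.1949216)
q' = normalize(q + ½dt·q⊗(0,ω)) = (0.4592, 0.0052, 0.6816, 0.5697)

ω' = (0.7650, 0.5587, -1.4408)
q' = (0.4592, 0.0052, 0.6816, 0.5697)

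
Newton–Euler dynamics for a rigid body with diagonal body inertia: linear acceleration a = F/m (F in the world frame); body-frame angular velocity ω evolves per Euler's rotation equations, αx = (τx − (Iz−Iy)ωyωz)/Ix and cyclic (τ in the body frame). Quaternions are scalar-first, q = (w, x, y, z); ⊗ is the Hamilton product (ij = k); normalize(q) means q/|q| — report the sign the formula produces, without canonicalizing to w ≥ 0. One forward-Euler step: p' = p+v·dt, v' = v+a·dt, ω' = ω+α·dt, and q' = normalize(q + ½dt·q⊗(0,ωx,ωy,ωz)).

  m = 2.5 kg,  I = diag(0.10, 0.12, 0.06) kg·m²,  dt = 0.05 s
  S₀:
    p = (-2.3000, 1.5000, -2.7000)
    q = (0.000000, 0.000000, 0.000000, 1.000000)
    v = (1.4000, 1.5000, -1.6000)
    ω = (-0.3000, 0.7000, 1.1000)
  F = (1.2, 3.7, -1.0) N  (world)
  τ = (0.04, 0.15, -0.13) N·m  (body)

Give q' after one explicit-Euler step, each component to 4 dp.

q⊗(0,ω) = (-1.1000000, -0.7000000, -0.3000000, 0.0000000)
updated quaternion q' = (-0.0275, -0.0175, -0.0075, 0.9994)

q' = (-0.0275, -0.0175, -0.0075, 0.9994)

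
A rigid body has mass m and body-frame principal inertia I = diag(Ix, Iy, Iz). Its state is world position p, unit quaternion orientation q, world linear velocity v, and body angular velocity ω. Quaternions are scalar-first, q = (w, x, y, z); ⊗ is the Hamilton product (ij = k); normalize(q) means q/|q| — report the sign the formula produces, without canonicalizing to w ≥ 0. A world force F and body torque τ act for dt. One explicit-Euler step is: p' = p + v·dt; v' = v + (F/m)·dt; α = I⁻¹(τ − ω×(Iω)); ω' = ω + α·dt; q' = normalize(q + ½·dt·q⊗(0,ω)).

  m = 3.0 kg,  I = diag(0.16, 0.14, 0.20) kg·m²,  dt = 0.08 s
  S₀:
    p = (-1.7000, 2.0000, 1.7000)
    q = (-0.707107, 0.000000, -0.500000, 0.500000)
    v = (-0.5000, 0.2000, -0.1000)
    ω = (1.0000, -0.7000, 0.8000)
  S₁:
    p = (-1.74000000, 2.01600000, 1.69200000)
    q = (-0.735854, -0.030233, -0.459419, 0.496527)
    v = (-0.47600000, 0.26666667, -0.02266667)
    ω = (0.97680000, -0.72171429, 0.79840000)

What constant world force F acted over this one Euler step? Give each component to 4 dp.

Δv = v₁−v₀ = (0.02400000, 0.06666667, 0.07733333)
applied force F = (0.9000, 2.5000, 2.9000)

F = (0.9000, 2.5000, 2.9000)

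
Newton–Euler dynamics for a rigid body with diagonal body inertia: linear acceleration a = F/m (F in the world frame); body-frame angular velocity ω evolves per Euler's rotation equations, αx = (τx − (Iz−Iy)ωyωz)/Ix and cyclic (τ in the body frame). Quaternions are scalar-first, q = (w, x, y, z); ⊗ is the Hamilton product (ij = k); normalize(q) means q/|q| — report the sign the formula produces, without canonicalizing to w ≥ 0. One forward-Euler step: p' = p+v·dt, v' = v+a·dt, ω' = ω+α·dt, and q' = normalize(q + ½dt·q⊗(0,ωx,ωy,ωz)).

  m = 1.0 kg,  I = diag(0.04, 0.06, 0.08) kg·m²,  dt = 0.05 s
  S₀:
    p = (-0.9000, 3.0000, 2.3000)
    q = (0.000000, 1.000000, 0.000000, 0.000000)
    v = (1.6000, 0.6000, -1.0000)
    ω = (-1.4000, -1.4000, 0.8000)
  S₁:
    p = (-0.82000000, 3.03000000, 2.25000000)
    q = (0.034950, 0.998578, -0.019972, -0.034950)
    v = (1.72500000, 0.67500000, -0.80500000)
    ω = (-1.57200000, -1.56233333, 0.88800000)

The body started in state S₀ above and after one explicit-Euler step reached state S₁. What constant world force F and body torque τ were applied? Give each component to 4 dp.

rate change Δω = (-0.17200000, -0.16233333, 0.08800000)
τ = I·(Δω/dt) + ω₀×(Iω₀) = (-0.1600, -0.1500, 0.1800)
v₁ − v₀ = (0.12500000, 0.07500000, 0.19500000)
m·(v₁−v₀)/dt = (2.5000, 1.5000, 3.9000)

F = (2.5000, 1.5000, 3.9000)
τ = (-0.1600, -0.1500, 0.1800)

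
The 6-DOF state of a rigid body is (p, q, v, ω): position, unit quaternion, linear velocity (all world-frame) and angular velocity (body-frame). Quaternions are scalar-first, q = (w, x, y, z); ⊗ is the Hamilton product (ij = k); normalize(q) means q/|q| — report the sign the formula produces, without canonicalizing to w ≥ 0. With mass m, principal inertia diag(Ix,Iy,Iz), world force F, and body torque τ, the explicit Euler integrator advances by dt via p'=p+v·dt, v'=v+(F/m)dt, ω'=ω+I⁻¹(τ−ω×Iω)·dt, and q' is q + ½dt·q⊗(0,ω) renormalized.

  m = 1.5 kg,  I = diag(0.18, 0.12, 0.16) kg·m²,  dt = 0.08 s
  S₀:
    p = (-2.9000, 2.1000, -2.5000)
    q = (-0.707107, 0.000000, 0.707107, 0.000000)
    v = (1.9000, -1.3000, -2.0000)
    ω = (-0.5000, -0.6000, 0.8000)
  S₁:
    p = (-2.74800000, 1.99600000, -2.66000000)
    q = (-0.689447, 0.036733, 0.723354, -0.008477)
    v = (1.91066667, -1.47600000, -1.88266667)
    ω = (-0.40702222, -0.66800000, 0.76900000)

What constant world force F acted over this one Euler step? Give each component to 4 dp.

velocity change Δv = (0.01066667, -0.17600000, 0.11733333)
m·(v₁−v₀)/dt = (0.2000, -3.3000, 2.2000)

F = (0.2000, -3.3000, 2.2000)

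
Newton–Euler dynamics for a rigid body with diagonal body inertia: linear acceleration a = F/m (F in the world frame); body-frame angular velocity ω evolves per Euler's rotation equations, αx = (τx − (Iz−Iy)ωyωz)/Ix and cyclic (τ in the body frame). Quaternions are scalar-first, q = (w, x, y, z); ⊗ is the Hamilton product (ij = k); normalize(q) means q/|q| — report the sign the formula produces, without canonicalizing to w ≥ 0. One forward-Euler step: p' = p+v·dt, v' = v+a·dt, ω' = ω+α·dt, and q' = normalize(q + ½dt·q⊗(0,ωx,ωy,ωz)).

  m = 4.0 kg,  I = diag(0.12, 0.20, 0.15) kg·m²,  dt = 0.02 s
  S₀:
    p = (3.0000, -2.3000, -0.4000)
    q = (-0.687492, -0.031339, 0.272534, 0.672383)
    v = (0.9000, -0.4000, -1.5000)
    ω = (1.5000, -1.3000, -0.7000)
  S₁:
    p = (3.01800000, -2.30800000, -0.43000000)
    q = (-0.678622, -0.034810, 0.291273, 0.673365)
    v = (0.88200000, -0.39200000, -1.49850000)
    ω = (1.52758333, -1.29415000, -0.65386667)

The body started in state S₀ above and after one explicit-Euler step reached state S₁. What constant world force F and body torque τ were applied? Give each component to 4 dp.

F = (-3.6000, 1.6000, 0.3000)
τ = (0.1200, 0.0900, 0.1900)

ω₁ − ω₀ = (0.02758333, 0.00585000, 0.04613333)
I·α + gyro = (0.1200, 0.0900, 0.1900)
Δv = v₁−v₀ = (-0.01800000, 0.00800000, 0.00150000)
F = m·Δv/dt = (-3.6000, 1.6000, 0.3000)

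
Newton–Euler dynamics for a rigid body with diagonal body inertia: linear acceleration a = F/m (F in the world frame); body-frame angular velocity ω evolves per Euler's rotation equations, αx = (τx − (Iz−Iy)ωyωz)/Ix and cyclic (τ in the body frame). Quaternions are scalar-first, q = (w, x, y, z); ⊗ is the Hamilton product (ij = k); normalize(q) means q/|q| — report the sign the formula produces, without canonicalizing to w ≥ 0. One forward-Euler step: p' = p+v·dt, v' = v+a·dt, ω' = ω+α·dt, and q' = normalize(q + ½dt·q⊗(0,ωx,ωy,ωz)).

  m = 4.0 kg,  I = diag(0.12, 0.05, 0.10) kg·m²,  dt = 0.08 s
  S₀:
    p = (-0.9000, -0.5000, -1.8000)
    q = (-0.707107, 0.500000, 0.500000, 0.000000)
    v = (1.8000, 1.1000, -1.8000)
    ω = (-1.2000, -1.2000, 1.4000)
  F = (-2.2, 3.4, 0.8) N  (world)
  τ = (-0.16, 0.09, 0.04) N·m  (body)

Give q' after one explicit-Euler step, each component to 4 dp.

Hamilton product q⊗(0,ω) = (1.2000000, 1.5485284, 0.1485284, -0.9899498)
q' = normalize(q + ½dt·q⊗(0,ω)) = (-0.6566, 0.5598, 0.5040, -0.0394)

q' = (-0.6566, 0.5598, 0.5040, -0.0394)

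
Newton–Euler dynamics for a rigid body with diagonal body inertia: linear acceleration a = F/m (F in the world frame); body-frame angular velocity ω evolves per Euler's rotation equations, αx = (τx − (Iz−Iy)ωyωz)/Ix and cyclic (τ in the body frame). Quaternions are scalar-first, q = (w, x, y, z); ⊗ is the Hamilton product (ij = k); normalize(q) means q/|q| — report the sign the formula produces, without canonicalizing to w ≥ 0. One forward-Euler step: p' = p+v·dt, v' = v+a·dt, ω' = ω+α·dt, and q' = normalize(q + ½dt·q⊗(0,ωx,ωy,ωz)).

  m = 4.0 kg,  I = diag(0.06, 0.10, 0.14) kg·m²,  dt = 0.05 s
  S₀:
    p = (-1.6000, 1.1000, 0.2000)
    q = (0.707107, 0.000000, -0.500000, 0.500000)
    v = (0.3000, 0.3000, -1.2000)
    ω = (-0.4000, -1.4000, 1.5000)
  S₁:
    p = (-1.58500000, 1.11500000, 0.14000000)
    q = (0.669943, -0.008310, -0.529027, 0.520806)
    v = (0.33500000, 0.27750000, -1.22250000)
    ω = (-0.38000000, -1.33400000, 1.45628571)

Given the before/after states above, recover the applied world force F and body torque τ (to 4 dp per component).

F = (2.8000, -1.8000, -1.8000)
τ = (-0.0600, 0.1800, -0.1000)

Δω = ω₁−ω₀ = (0.02000000, 0.06600000, -0.04371429)
applied torque τ = (-0.0600, 0.1800, -0.1000)
v₁ − v₀ = (0.03500000, -0.02250000, -0.02250000)
m·(v₁−v₀)/dt = (2.8000, -1.8000, -1.8000)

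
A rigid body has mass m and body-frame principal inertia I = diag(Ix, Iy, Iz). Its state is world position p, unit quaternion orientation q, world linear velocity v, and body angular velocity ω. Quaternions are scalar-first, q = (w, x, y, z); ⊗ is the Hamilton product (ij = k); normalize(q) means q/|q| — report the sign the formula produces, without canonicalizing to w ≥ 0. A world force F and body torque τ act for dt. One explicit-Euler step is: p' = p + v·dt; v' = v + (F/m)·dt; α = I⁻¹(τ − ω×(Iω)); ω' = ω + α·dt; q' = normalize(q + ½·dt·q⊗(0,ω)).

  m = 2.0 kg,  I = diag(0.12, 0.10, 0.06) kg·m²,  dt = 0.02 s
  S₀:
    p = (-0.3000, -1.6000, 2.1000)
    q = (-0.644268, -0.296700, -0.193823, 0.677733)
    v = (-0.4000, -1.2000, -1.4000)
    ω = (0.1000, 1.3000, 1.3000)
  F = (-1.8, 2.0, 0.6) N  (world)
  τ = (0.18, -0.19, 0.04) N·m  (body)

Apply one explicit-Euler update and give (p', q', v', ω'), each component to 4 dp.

α = I⁻¹(τ − ω×Iω) = (2.0633, -1.9780, 0.7100)
ω + α·dt = (0.1413, 1.2604, 1.3142)
Hamilton product q⊗(0,ω) = (-0.5994130, -1.1974496, -0.3840651, -1.2038761)
q + ½dt·q⊗(0,ω), renormalized = (-0.6502, -0.3086, -0.1976, 0.6656)
p' = p + v·dt = (-0.3080, -1.6240, 2.0720)
v' = v + a·dt = (-0.4180, -1.1800, -1.3940)

p' = (-0.3080, -1.6240, 2.0720)
q' = (-0.6502, -0.3086, -0.1976, 0.6656)
v' = (-0.4180, -1.1800, -1.3940)
ω' = (0.1413, 1.2604, 1.3142)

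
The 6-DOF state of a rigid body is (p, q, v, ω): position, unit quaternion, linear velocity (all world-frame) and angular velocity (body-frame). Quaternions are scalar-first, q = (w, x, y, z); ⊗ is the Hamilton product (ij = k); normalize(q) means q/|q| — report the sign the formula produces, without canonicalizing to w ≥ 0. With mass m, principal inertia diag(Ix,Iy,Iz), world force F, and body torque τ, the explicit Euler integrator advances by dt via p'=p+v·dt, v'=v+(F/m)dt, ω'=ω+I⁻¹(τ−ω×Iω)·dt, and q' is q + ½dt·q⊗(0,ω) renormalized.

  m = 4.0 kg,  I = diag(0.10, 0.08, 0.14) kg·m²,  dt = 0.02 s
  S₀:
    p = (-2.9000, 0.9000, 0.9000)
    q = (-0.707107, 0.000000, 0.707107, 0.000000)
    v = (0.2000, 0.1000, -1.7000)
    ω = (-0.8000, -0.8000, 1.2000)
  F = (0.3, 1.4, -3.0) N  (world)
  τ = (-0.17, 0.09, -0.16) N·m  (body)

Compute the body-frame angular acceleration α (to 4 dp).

α = (-1.1240, 0.6450, -1.0514)

gyro term ω×Iω = (-0.0576, 0.0384, -0.0128)
angular accel α = (-1.1240, 0.6450, -1.0514)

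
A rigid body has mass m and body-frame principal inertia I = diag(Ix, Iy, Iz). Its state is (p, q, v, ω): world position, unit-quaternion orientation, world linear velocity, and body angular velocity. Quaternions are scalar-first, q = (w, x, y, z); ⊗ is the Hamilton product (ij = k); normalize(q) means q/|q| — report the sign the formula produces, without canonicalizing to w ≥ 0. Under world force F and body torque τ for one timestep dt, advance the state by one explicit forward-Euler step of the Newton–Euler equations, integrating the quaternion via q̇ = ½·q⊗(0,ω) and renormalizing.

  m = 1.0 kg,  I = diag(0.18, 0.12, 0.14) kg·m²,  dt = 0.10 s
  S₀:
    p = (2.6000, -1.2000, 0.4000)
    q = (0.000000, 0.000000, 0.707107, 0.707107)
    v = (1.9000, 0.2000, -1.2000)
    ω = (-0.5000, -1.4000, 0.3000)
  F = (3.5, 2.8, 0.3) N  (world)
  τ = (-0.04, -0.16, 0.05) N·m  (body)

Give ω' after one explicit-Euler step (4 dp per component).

precession coupling ω×(Iω) = (-0.0084, -0.0060, -0.0420)
(τ − ω×Iω)/I = (-0.1756, -1.2833, 0.6571)
new body rate ω' = (-0.5176, -1.5283, 0.3657)

ω' = (-0.5176, -1.5283, 0.3657)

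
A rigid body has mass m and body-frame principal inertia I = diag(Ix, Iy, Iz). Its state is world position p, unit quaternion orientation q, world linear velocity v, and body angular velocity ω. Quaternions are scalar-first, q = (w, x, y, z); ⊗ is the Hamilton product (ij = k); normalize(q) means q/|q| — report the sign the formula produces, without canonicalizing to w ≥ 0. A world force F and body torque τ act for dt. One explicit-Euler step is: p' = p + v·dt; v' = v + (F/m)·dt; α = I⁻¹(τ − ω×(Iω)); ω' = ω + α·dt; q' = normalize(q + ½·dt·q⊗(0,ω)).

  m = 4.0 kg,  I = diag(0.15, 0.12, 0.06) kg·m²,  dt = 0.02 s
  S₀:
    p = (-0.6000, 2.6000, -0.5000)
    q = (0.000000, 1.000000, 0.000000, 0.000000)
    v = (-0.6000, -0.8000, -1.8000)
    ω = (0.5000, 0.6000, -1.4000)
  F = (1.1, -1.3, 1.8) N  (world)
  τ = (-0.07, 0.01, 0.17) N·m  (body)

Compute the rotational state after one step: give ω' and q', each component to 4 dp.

ω×(Iω) gyroscopic = (0.0504, -0.0630, -0.0090)
α = I⁻¹(τ − ω×Iω) = (-0.8027, 0.6083, 2.9833)
new body rate ω' = (0.4839, 0.6122, -1.3403)
q⊗(0,ω) = (-0.5000000, 0.0000000, 1.4000000, 0.6000000)
q + ½dt·q⊗(0,ω), renormalized = (-0.0050, 0.9999, 0.0140, 0.0060)

ω' = (0.4839, 0.6122, -1.3403)
q' = (-0.0050, 0.9999, 0.0140, 0.0060)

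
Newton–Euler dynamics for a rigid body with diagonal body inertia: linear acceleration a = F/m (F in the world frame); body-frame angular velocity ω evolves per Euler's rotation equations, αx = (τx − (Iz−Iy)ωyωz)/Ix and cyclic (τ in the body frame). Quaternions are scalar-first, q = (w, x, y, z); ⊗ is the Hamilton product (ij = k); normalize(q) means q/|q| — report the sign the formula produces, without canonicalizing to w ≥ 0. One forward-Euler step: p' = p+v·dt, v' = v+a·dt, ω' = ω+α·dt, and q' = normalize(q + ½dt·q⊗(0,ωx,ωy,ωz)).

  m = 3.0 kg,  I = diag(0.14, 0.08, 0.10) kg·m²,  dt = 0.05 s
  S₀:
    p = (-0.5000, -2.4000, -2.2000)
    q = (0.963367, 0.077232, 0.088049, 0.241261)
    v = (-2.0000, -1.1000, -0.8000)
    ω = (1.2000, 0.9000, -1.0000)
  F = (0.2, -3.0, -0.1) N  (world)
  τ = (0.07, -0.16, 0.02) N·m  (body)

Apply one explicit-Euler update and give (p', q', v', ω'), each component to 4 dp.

p' = (-0.6000, -2.4550, -2.2400)
q' = (0.9641, 0.0984, 0.1188, 0.2161)
v' = (-1.9967, -1.1500, -0.8017)
ω' = (1.2314, 0.8300, -0.9576)

angular accel α = (0.6286, -1.4000, 0.8480)
ω + α·dt = (1.2314, 0.8300, -0.9576)
q⊗(0,ω) = (0.0693385, 0.8508565, 1.2337755, -0.9995170)
q + ½dt·q⊗(0,ω), renormalized = (0.9641, 0.0984, 0.1188, 0.2161)
new position p' = (-0.6000, -2.4550, -2.2400)
v + (F/m)dt = (-1.9967, -1.1500, -0.8017)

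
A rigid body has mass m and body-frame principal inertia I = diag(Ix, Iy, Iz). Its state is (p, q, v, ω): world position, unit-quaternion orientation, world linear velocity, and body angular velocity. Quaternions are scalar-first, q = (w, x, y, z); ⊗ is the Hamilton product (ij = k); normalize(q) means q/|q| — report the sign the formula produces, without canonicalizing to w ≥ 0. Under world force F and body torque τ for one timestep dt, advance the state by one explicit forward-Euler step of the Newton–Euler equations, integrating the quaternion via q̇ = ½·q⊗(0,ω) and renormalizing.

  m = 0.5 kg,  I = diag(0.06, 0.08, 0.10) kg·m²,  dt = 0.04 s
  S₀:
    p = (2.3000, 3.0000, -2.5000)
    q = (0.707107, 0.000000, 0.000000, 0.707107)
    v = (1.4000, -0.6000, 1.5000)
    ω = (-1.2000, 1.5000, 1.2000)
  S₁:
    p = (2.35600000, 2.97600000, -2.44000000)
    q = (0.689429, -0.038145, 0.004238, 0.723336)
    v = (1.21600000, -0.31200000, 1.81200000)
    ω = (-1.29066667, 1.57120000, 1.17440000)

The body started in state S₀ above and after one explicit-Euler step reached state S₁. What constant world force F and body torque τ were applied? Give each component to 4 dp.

velocity change Δv = (-0.18400000, 0.28800000, 0.31200000)
applied force F = (-2.3000, 3.6000, 3.9000)
ω₁ − ω₀ = (-0.09066667, 0.07120000, -0.02560000)
I·α + gyro = (-0.1000, 0.2000, -0.1000)

F = (-2.3000, 3.6000, 3.9000)
τ = (-0.1000, 0.2000, -0.1000)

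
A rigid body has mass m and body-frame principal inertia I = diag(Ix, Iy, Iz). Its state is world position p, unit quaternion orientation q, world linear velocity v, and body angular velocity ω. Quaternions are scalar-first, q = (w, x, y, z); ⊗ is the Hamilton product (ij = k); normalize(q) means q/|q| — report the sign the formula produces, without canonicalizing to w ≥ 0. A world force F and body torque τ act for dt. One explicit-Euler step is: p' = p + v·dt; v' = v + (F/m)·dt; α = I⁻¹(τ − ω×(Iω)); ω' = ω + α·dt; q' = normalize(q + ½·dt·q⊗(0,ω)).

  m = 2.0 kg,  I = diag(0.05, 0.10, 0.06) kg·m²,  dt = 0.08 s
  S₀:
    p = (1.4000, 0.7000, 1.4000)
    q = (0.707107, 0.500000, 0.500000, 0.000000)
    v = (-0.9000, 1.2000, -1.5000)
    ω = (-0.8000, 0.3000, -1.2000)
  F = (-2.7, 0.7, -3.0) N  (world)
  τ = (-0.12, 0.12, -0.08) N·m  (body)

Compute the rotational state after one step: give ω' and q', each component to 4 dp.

angular accel α = (-2.6880, 1.2960, -1.1333)
new body rate ω' = (-1.0150, 0.4037, -1.2907)
2q̇ = q⊗(0,ω) = (0.2500000, -1.1656856, 0.8121321, -0.2985284)
q + ½dt·q⊗(0,ω), renormalized = (0.7159, 0.4526, 0.5316, -0.0119)

ω' = (-1.0150, 0.4037, -1.2907)
q' = (0.7159, 0.4526, 0.5316, -0.0119)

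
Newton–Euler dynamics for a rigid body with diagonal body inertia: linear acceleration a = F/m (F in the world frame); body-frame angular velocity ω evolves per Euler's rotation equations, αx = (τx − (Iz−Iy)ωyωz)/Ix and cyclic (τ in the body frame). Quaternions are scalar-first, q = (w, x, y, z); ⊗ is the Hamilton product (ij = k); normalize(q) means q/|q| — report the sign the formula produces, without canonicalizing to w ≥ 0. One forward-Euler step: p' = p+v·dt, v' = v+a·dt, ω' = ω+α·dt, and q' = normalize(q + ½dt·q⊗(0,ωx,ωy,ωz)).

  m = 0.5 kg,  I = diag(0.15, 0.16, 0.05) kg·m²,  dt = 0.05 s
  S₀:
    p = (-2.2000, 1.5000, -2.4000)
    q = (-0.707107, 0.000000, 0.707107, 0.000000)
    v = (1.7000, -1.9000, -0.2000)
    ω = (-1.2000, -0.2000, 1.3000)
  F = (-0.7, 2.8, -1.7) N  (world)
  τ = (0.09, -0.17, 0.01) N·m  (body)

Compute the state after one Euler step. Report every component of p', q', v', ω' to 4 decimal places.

p' = (-2.1150, 1.4050, -2.4100)
q' = (-0.7029, 0.0442, 0.7099, -0.0018)
v' = (1.6300, -1.6200, -0.3700)
ω' = (-1.1795, -0.2044, 1.3076)

ω×(Iω) gyroscopic = (0.0286, -0.1560, 0.0024)
angular accel α = (0.4093, -0.0875, 0.1520)
ω + α·dt = (-1.1795, -0.2044, 1.3076)
2q̇ = q⊗(0,ω) = (0.1414214, 1.7677675, 0.1414214, -0.0707107)
updated quaternion q' = (-0.7029, 0.0442, 0.7099, -0.0018)
a = (-1.4000, 5.6000, -3.4000)
p' = p + v·dt = (-2.1150, 1.4050, -2.4100)
v' = v + a·dt = (1.6300, -1.6200, -0.3700)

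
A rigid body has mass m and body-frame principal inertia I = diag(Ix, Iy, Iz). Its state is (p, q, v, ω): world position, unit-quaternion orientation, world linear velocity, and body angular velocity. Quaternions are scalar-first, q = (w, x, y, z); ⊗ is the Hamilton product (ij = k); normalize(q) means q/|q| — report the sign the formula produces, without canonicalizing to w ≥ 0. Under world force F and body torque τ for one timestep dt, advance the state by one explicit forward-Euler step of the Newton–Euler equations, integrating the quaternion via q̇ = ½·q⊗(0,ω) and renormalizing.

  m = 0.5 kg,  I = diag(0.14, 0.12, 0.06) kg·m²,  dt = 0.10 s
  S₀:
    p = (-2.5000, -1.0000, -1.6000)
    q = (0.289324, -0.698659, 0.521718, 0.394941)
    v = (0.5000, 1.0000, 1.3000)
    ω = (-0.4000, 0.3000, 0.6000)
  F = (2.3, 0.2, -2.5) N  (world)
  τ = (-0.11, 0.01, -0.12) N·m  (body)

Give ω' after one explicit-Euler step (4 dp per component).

ω×(Iω) gyroscopic = (-0.0108, -0.0192, 0.0024)
(τ − ω×Iω)/I = (-0.7086, 0.2433, -2.0400)
ω' = ω + α·dt = (-0.4709, 0.3243, 0.3960)

ω' = (-0.4709, 0.3243, 0.3960)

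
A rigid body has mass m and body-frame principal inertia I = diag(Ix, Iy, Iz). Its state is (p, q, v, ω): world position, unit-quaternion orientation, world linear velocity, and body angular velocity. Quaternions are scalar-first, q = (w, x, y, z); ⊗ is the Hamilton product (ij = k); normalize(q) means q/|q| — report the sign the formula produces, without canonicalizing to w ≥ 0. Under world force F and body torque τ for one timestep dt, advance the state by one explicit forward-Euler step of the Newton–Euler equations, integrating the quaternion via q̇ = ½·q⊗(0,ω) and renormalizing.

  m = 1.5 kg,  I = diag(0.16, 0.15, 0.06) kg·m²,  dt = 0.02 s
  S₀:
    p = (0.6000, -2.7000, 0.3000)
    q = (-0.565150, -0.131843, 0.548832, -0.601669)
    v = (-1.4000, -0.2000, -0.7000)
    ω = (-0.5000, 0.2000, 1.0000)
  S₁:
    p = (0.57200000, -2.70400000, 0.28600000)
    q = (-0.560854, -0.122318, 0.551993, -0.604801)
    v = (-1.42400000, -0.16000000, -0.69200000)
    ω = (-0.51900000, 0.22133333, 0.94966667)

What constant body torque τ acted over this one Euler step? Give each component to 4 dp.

rate change Δω = (-0.01900000, 0.02133333, -0.05033333)
applied torque τ = (-0.1700, 0.1100, -0.1500)

τ = (-0.1700, 0.1100, -0.1500)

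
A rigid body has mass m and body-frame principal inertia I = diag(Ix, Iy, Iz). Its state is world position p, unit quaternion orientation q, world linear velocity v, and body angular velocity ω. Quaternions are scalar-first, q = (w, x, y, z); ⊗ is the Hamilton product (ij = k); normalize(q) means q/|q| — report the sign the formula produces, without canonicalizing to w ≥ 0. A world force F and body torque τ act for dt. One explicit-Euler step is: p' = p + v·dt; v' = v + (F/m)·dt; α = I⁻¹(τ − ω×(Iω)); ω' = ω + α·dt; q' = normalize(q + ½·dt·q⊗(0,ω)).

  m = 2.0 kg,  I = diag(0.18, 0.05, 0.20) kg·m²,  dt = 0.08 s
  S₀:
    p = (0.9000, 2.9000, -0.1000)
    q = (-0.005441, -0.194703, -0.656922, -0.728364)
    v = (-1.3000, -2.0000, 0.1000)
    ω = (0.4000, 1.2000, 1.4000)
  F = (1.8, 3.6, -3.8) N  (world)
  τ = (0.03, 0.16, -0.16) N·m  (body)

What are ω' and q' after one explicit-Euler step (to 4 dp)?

ω×(Iω) gyroscopic = (0.2520, -0.0112, -0.0624)
α = I⁻¹(τ − ω×Iω) = (-1.2333, 3.4240, -0.4880)
ω' = ω + α·dt = (0.3013, 1.4739, 1.3610)
2q̇ = q⊗(0,ω) = (1.8858972, -0.0478304, -0.0252906, 0.0215078)
updated quaternion q' = (0.0698, -0.1961, -0.6561, -0.7254)

ω' = (0.3013, 1.4739, 1.3610)
q' = (0.0698, -0.1961, -0.6561, -0.7254)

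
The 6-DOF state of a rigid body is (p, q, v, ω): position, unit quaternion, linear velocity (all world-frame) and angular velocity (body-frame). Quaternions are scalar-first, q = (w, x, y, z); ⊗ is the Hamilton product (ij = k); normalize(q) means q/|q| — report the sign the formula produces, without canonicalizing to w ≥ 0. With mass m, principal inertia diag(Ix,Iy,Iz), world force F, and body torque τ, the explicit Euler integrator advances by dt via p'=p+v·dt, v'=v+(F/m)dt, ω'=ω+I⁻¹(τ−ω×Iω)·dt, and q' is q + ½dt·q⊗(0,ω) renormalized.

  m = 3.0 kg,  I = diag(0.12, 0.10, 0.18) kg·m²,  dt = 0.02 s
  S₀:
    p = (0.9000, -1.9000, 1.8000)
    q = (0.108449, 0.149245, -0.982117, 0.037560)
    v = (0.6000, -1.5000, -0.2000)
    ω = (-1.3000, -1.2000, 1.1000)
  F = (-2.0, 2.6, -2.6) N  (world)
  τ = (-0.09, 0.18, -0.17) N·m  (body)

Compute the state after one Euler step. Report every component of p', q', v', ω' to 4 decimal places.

p' = (0.9120, -1.9300, 1.7960)
q' = (0.0982, 0.1375, -0.9853, 0.0242)
v' = (0.5867, -1.4827, -0.2173)
ω' = (-1.2974, -1.1812, 1.0846)

p' = p + v·dt = (0.9120, -1.9300, 1.7960)
v + (F/m)dt = (0.5867, -1.4827, -0.2173)
angular accel α = (0.1300, 0.9420, -0.7711)
ω + α·dt = (-1.2974, -1.1812, 1.0846)
q⊗(0,ω) = (-1.0258379, -1.1762404, -0.3431363, -1.3365522)
q + ½dt·q⊗(0,ω), renormalized = (0.0982, 0.1375, -0.9853, 0.0242)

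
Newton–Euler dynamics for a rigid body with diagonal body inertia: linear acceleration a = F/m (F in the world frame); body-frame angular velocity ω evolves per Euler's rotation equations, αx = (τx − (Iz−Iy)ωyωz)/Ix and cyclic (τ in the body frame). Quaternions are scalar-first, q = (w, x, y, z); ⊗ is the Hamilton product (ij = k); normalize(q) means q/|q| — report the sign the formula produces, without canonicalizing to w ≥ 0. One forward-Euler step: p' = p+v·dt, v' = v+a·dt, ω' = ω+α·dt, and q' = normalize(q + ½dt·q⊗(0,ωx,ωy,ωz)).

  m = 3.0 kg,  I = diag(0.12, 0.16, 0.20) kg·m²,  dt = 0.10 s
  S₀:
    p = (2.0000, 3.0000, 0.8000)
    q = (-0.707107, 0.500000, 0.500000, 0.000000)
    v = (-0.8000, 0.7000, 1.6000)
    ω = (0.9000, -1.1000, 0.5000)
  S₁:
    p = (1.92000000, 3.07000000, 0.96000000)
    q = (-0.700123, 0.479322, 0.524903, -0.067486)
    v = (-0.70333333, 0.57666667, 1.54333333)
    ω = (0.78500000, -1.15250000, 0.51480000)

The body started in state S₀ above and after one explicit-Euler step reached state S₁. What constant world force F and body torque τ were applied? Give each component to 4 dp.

F = (2.9000, -3.7000, -1.7000)
τ = (-0.1600, -0.1200, -0.0100)

ω₁ − ω₀ = (-0.11500000, -0.05250000, 0.01480000)
I·α + gyro = (-0.1600, -0.1200, -0.0100)
v₁ − v₀ = (0.09666667, -0.12333333, -0.05666667)
applied force F = (2.9000, -3.7000, -1.7000)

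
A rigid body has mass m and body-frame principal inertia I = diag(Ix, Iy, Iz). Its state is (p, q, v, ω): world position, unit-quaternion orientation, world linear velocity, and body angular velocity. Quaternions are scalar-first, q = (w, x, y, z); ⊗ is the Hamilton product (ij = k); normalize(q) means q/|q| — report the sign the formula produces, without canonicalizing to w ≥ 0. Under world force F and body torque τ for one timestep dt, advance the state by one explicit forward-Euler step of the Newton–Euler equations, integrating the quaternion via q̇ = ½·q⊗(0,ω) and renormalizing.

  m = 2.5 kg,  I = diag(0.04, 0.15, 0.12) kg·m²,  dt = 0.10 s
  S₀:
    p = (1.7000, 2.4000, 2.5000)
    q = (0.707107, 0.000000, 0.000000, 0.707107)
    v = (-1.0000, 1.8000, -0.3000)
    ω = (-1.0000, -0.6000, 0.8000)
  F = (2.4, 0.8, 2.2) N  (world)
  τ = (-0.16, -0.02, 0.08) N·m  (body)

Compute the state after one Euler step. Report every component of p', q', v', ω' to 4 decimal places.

p' = (1.6000, 2.5800, 2.4700)
q' = (0.6771, -0.0141, -0.0564, 0.7336)
v' = (-0.9040, 1.8320, -0.2120)
ω' = (-1.4360, -0.6560, 0.8117)

precession coupling ω×(Iω) = (0.0144, 0.0640, 0.0660)
(τ − ω×Iω)/I = (-4.3600, -0.5600, 0.1167)
ω' = ω + α·dt = (-1.4360, -0.6560, 0.8117)
Hamilton product q⊗(0,ω) = (-0.5656856, -0.2828428, -1.1313712, 0.5656856)
q' = normalize(q + ½dt·q⊗(0,ω)) = (0.6771, -0.0141, -0.0564, 0.7336)
new position p' = (1.6000, 2.5800, 2.4700)
new velocity v' = (-0.9040, 1.8320, -0.2120)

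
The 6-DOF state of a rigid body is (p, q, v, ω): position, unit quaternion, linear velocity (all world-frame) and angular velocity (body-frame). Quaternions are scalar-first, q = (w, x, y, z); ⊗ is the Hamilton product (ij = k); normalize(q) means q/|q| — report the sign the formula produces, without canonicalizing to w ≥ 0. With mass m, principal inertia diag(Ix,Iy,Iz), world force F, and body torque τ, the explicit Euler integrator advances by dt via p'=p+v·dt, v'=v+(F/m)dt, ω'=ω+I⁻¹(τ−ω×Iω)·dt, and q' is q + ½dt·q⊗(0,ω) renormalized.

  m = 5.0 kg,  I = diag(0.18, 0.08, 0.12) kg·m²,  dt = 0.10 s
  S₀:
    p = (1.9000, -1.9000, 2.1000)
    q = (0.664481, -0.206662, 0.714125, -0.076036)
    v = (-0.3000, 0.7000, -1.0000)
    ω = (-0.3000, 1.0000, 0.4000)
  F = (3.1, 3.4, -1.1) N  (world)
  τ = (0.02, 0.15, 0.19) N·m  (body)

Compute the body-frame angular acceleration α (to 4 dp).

gyro term ω×Iω = (0.0160, -0.0072, 0.0300)
angular accel α = (0.0222, 1.9650, 1.3333)

α = (0.0222, 1.9650, 1.3333)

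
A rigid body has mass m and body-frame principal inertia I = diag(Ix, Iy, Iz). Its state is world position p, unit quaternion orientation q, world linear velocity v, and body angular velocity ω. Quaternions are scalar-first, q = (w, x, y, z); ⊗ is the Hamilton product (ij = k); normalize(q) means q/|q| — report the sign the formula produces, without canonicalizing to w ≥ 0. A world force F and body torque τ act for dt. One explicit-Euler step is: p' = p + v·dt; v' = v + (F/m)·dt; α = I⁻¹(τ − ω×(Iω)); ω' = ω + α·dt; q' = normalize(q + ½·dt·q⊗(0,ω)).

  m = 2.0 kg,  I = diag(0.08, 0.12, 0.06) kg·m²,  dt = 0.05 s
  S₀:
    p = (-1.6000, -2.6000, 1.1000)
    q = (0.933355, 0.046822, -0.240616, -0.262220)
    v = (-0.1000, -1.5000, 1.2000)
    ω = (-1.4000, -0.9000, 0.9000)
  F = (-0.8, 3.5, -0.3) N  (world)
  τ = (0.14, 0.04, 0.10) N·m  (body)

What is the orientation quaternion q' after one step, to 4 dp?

q⊗(0,ω) = (0.0849944, -1.7592494, -0.5150513, 0.4610173)
q + ½dt·q⊗(0,ω), renormalized = (0.9344, 0.0028, -0.2532, -0.2504)

q' = (0.9344, 0.0028, -0.2532, -0.2504)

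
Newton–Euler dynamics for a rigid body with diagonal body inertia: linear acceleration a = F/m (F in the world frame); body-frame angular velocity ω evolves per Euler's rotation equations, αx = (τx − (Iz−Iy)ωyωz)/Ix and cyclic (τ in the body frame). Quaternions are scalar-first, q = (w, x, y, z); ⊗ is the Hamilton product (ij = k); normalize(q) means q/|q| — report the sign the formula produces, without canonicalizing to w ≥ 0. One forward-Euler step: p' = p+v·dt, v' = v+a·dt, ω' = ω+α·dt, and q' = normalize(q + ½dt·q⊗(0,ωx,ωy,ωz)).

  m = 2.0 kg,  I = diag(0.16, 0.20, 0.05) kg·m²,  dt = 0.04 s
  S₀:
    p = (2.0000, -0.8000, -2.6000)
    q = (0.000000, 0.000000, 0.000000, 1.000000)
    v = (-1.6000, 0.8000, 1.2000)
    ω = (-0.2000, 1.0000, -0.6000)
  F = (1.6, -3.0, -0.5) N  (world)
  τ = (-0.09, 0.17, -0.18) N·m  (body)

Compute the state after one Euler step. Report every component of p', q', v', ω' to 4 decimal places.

p' = (1.9360, -0.7680, -2.5520)
q' = (0.0120, -0.0200, -0.0040, 0.9997)
v' = (-1.5680, 0.7400, 1.1900)
ω' = (-0.2450, 1.0314, -0.7376)

a = (0.8000, -1.5000, -0.2500)
p + v·dt = (1.9360, -0.7680, -2.5520)
new velocity v' = (-1.5680, 0.7400, 1.1900)
ω×(Iω) gyroscopic = (0.0900, 0.0132, -0.0080)
angular accel α = (-1.1250, 0.7840, -3.4400)
ω + α·dt = (-0.2450, 1.0314, -0.7376)
Hamilton product q⊗(0,ω) = (0.6000000, -1.0000000, -0.2000000, 0.0000000)
q + ½dt·q⊗(0,ω), renormalized = (0.0120, -0.0200, -0.0040, 0.9997)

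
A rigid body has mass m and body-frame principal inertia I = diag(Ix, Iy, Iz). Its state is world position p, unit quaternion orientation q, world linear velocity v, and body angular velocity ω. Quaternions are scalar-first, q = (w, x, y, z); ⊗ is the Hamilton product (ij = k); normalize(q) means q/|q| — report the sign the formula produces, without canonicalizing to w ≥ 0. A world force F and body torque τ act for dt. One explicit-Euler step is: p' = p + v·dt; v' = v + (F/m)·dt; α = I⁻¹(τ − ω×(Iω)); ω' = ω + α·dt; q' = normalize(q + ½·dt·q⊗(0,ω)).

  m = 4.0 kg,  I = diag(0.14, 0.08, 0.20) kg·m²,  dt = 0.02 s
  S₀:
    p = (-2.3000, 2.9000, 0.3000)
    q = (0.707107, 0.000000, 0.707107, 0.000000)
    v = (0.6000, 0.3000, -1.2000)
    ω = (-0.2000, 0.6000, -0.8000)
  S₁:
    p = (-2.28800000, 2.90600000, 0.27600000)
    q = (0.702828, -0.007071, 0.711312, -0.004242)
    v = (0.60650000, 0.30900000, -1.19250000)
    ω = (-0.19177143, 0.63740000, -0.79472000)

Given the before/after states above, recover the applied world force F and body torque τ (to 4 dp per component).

F = (1.3000, 1.8000, 1.5000)
τ = (0.0000, 0.1400, 0.0600)

rate change Δω = (0.00822857, 0.03740000, 0.00528000)
precession coupling = (-0.0576, -0.0096, 0.0072)
I·α + gyro = (0.0000, 0.1400, 0.0600)
v₁ − v₀ = (0.00650000, 0.00900000, 0.00750000)
m·(v₁−v₀)/dt = (1.3000, 1.8000, 1.5000)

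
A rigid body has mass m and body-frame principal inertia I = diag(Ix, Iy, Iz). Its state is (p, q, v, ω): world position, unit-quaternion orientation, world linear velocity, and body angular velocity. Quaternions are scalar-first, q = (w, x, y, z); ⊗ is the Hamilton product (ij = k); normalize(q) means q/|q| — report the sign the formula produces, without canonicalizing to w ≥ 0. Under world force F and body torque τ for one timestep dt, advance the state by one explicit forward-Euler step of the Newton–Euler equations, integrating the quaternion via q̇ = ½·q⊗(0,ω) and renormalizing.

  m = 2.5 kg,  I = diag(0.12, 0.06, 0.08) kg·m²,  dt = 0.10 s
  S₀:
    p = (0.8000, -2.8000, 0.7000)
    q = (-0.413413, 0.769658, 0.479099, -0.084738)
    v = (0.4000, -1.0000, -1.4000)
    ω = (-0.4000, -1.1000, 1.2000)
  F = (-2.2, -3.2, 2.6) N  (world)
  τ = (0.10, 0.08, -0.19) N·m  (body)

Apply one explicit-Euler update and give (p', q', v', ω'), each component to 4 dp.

a = F/m = (-0.8800, -1.2800, 1.0400)
new position p' = (0.8400, -2.9000, 0.5600)
new velocity v' = (0.3120, -1.1280, -1.2960)
(τ − ω×Iω)/I = (1.0533, 1.6533, -2.0450)
ω' = ω + α·dt = (-0.2947, -0.9347, 0.9955)
2q̇ = q⊗(0,ω) = (0.9365577, 0.6470722, -0.4349401, -1.1510798)
q' = normalize(q + ½dt·q⊗(0,ω)) = (-0.3653, 0.7992, 0.4558, -0.1418)

p' = (0.8400, -2.9000, 0.5600)
q' = (-0.3653, 0.7992, 0.4558, -0.1418)
v' = (0.3120, -1.1280, -1.2960)
ω' = (-0.2947, -0.9347, 0.9955)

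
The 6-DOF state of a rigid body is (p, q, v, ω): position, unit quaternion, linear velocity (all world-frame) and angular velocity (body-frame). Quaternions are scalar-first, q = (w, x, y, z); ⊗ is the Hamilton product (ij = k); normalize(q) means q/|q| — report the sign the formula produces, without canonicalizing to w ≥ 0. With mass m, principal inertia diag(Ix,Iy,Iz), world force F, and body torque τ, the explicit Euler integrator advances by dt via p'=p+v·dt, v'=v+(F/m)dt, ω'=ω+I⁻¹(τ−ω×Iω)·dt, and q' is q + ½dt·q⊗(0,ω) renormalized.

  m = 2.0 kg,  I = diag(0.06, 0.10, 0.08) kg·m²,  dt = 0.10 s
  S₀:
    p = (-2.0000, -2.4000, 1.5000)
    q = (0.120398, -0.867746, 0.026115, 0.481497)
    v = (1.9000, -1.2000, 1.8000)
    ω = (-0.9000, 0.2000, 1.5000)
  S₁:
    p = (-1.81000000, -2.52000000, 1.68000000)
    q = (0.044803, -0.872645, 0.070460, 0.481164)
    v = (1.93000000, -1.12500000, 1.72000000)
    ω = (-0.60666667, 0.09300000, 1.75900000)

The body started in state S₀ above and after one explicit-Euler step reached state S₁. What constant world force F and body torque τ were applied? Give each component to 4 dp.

velocity change Δv = (0.03000000, 0.07500000, -0.08000000)
applied force F = (0.6000, 1.5000, -1.6000)
rate change Δω = (0.29333333, -0.10700000, 0.25900000)
applied torque τ = (0.1700, -0.0800, 0.2000)

F = (0.6000, 1.5000, -1.6000)
τ = (0.1700, -0.0800, 0.2000)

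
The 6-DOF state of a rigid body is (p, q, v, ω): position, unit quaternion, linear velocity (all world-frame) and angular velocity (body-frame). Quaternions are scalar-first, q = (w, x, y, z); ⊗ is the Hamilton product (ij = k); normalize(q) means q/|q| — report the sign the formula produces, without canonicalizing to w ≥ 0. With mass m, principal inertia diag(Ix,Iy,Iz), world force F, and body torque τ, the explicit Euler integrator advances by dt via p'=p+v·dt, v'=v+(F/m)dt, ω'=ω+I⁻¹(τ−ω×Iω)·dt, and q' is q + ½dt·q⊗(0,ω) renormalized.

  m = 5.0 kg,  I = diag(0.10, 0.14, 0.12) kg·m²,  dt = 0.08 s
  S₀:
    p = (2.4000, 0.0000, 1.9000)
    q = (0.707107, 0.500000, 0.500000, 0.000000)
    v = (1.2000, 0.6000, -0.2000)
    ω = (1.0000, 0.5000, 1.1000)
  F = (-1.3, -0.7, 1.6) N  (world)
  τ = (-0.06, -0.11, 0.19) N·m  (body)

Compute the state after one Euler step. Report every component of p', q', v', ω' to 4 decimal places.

p' = (2.4960, 0.0480, 1.8840)
q' = (0.6758, 0.5492, 0.4912, 0.0211)
v' = (1.1792, 0.5888, -0.1744)
ω' = (0.9608, 0.4497, 1.2133)

a = F/m = (-0.2600, -0.1400, 0.3200)
p + v·dt = (2.4960, 0.0480, 1.8840)
new velocity v' = (1.1792, 0.5888, -0.1744)
α = I⁻¹(τ − ω×Iω) = (-0.4900, -0.6286, 1.4167)
ω' = ω + α·dt = (0.9608, 0.4497, 1.2133)
Hamilton product q⊗(0,ω) = (-0.7500000, 1.2571070, -0.1964465, 0.5278177)
q + ½dt·q⊗(0,ω), renormalized = (0.6758, 0.5492, 0.4912, 0.0211)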